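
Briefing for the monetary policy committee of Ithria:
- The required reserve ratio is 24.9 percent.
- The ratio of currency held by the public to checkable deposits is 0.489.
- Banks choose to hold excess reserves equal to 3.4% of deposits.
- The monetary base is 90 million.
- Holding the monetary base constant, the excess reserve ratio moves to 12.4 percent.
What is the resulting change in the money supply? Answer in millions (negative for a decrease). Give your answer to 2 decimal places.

Initially m₁ = (1 + 0.489) / (0.249 + 0.034 + 0.489) ≈ 1.92876, so M₁ = 1.92876 × 90 = 173.5884 million.
After the change m₂ = (1 + 0.489) / (0.249 + 0.124 + 0.489) ≈ 1.72738, so M₂ = 1.72738 × 90 = 155.4642 million.
ΔM = M₂ − M₁ = 155.4642 − 173.5884 = -18.1242 million.

-18.12 million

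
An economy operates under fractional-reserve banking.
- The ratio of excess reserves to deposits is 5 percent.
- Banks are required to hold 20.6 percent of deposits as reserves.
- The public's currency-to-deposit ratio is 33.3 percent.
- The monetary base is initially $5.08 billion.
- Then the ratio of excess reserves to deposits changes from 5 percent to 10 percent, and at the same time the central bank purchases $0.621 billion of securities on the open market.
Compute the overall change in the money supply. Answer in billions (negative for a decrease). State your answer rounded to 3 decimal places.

Before: m₁ = (1 + 0.333) / (0.206 + 0.05 + 0.333) ≈ 2.26316, MB₁ = 5.08, so M₁ = 2.26316 × 5.08 ≈ 11.4969 billion.
After: m₂ = (1 + 0.333) / (0.206 + 0.1 + 0.333) ≈ 2.08607, MB₂ = 5.08 + 0.621 = 5.701, so M₂ = 2.08607 × 5.701 ≈ 11.8927 billion.
ΔM = M₂ − M₁ = 11.8927 − 11.4969 = 0.3958 billion.

$0.396 billion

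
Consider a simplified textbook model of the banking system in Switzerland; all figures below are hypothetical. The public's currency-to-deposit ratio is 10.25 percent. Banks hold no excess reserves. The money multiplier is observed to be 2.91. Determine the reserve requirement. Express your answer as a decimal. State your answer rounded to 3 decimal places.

Using m = 2.91. Since m = (1 + c)/(c + rr + e), the denominator satisfies c + rr + e = (1 + c)/m = (1 + 0.1025) / 2.91 ≈ 0.378866.
With c = 0.1025 and e = 0, the reserve requirement is 0.378866 − 0.1025 − 0 = 0.276366.

0.276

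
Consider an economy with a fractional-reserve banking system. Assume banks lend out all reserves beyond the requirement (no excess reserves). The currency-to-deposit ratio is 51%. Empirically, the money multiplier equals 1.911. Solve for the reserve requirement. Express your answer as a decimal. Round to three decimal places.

0.280

Using m = 1.911. Since m = (1 + c)/(c + rr + e), the denominator satisfies c + rr + e = (1 + c)/m = (1 + 0.51) / 1.911 ≈ 0.790162.
With c = 0.51 and e = 0, the reserve requirement is 0.790162 − 0.51 − 0 = 0.280162.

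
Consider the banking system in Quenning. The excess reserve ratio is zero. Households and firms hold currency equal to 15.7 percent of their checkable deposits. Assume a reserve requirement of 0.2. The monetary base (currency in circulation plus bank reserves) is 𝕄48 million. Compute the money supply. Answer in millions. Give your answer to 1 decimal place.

𝕄155.6 million

The money multiplier is m = (1 + c) / (rr + c) = (1 + 0.157) / (0.2 + 0.157) ≈ 3.2409.
So M = m × MB = 3.2409 × 48 = 155.5632 million.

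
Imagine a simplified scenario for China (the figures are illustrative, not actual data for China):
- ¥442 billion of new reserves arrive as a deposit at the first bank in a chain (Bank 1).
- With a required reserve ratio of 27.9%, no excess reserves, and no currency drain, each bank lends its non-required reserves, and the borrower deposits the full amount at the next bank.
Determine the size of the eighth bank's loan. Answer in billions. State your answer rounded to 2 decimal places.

¥32.28 billion

Each bank lends a fraction (1 − rr) = 0.7210 of the deposit it receives, so Bank 8 receives 442·0.7210^7 and lends 442·0.7210^8 ≈ 32.2778 billion.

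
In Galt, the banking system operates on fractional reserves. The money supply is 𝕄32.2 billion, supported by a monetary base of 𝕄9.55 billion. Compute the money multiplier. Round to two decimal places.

3.37

The money multiplier is m = M / MB = 32.2 / 9.55 ≈ 3.37173.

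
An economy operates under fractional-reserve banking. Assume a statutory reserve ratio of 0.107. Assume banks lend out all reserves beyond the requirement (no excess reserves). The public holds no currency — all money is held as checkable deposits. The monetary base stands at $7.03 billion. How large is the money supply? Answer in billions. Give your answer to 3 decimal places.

$65.701 billion

With no currency drain or excess reserves, the money multiplier is m = 1/rr = 1/0.107 ≈ 9.34579.
Money supply M = m × MB = 9.34579 × 7.03 ≈ 65.7009 billion.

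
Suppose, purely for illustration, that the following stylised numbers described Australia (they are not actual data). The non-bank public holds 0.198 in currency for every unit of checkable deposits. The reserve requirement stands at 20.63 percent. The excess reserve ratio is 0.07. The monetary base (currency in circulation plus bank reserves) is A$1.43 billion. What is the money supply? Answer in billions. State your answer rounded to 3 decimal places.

The money multiplier is m = (1 + c) / (rr + e + c) = (1 + 0.198) / (0.2063 + 0.07 + 0.198) ≈ 2.52583.
So M = m × MB = 2.52583 × 1.43 ≈ 3.6119 billion.

A$3.612 billion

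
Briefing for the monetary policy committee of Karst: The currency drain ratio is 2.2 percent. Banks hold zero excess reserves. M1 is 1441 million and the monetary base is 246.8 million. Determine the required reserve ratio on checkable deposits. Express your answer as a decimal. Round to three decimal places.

0.153

Using m = M/MB = 1441/246.8 ≈ 5.838736. Since m = (1 + c)/(c + rr + e), the denominator satisfies c + rr + e = (1 + c)/m = (1 + 0.022) / 5.838736 ≈ 0.175038.
With c = 0.022 and e = 0, the required reserve ratio on checkable deposits is 0.175038 − 0.022 − 0 = 0.153038.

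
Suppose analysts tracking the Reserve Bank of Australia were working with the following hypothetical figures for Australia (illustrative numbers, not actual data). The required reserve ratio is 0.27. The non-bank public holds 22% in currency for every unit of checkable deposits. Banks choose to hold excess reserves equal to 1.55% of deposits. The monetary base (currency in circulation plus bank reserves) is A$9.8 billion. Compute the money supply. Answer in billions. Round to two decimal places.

A$23.65 billion

The money multiplier is m = (1 + c) / (rr + e + c) = (1 + 0.22) / (0.27 + 0.0155 + 0.22) ≈ 2.4135.
So M = m × MB = 2.4135 × 9.8 = 23.6523 billion.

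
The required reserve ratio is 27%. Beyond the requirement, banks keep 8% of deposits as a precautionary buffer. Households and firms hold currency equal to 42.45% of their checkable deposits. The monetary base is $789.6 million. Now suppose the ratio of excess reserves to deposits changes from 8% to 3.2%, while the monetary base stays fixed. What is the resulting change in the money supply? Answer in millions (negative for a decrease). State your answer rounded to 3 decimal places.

Initially m₁ = (1 + 0.4245) / (0.27 + 0.08 + 0.4245) ≈ 1.8392511, so M₁ = 1.8392511 × 789.6 ≈ 1452.2727 million.
After the change m₂ = (1 + 0.4245) / (0.27 + 0.032 + 0.4245) ≈ 1.9607708, so M₂ = 1.9607708 × 789.6 ≈ 1548.2246 million.
ΔM = M₂ − M₁ = 1548.2246 − 1452.2727 = 95.9519 million.

$95.952 million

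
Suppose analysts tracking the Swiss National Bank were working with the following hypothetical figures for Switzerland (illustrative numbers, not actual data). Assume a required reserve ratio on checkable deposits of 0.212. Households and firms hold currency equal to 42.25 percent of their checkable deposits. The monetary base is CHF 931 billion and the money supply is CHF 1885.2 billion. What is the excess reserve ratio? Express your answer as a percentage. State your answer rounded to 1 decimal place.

6.8%

Using m = M/MB = 1885.2/931 ≈ 2.024919. Since m = (1 + c)/(c + rr + e), the denominator satisfies c + rr + e = (1 + c)/m = (1 + 0.4225) / 2.024919 ≈ 0.702497.
With c = 0.4225 and rr = 0.212, the excess reserve ratio is 0.702497 − 0.4225 − 0.212 = 0.067997.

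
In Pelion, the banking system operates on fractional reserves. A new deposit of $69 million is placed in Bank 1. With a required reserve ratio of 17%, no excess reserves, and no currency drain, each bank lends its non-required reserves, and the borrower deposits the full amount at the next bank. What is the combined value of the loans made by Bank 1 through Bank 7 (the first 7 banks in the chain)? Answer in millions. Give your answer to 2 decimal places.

$245.47 million

Bank i lends (1 − rr)^i of the original deposit: Bank 1 lends 69·0.8300 = 57.2700, Bank 2 lends 69·0.8300² = 47.5341, and so on.
Summing a geometric series: total = 69·[0.8300·(1 − 0.8300^7) / (1 − 0.8300)] ≈ 245.4658 million.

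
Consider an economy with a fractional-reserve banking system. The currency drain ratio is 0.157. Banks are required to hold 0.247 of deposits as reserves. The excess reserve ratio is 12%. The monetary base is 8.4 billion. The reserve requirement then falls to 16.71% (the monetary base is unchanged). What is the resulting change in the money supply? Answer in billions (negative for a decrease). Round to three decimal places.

Initially m₁ = (1 + 0.157) / (0.247 + 0.12 + 0.157) ≈ 2.20802, so M₁ = 2.20802 × 8.4 ≈ 18.5474 billion.
After the change m₂ = (1 + 0.157) / (0.1671 + 0.12 + 0.157) ≈ 2.60527, so M₂ = 2.60527 × 8.4 ≈ 21.8843 billion.
ΔM = M₂ − M₁ = 21.8843 − 18.5474 = 3.3369 billion.

3.337 billion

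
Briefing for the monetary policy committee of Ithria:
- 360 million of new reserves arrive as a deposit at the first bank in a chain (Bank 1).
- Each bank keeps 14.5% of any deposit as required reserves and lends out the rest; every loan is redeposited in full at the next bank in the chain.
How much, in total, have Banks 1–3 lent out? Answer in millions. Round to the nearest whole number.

Bank i lends (1 − rr)^i of the original deposit: Bank 1 lends 360·0.8550 = 307.8000, Bank 2 lends 360·0.8550² = 263.1690, and so on.
Summing a geometric series: total = 360·[0.8550·(1 − 0.8550^3) / (1 − 0.8550)] ≈ 795.9785 million.

796 million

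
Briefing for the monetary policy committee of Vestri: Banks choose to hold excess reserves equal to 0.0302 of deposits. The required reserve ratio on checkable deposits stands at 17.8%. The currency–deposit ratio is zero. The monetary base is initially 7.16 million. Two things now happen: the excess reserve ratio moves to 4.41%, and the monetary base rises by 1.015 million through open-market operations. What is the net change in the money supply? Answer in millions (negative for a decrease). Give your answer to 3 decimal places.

Before: m₁ = 1 / (0.178 + 0.0302) ≈ 4.80307, MB₁ = 7.16, so M₁ = 4.80307 × 7.16 ≈ 34.39 million.
After: m₂ = 1 / (0.178 + 0.0441) ≈ 4.50248, MB₂ = 7.16 + 1.015 = 8.175, so M₂ = 4.50248 × 8.175 ≈ 36.8078 million.
ΔM = M₂ − M₁ = 36.8078 − 34.39 = 2.4178 million.

2.418 million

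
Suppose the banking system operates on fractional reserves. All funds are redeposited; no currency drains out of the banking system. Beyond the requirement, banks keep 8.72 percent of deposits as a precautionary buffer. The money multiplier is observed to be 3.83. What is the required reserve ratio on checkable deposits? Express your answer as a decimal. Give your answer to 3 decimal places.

0.174

Using m = 3.83. Since m = (1 + c)/(c + rr + e), the denominator satisfies c + rr + e = (1 + c)/m = (1 + 0) / 3.83 ≈ 0.261097.
With c = 0 and e = 0.0872, the required reserve ratio on checkable deposits is 0.261097 − 0 − 0.0872 = 0.173897.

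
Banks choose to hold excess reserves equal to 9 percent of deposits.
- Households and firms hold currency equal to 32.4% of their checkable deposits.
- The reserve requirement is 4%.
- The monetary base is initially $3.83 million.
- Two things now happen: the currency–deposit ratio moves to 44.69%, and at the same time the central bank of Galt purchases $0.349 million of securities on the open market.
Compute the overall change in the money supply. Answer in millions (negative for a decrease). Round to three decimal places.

-0.688 million

Before: m₁ = (1 + 0.324) / (0.04 + 0.09 + 0.324) ≈ 2.91630, MB₁ = 3.83, so M₁ = 2.91630 × 3.83 ≈ 11.1694 million.
After: m₂ = (1 + 0.4469) / (0.04 + 0.09 + 0.4469) ≈ 2.50806, MB₂ = 3.83 + 0.349 = 4.179, so M₂ = 2.50806 × 4.179 ≈ 10.4812 million.
ΔM = M₂ − M₁ = 10.4812 − 11.1694 = -0.6882 million.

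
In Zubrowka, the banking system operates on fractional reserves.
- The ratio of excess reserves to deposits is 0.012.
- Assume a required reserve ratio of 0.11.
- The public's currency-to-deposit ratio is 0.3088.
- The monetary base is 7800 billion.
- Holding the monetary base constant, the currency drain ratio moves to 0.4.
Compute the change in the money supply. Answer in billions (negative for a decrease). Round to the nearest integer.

-2777 billion

Initially m₁ = (1 + 0.3088) / (0.11 + 0.012 + 0.3088) ≈ 3.03807, so M₁ = 3.03807 × 7800 = 23696.946 billion.
After the change m₂ = (1 + 0.4) / (0.11 + 0.012 + 0.4) ≈ 2.68199, so M₂ = 2.68199 × 7800 = 20919.522 billion.
ΔM = M₂ − M₁ = 20919.522 − 23696.946 = -2777.424 billion.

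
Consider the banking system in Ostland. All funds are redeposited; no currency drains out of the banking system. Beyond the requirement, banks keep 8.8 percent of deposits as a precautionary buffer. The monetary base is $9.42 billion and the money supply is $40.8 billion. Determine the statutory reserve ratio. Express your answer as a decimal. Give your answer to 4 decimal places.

0.1429

Using m = M/MB = 40.8/9.42 ≈ 4.331210. Since m = (1 + c)/(c + rr + e), the denominator satisfies c + rr + e = (1 + c)/m = (1 + 0) / 4.331210 ≈ 0.230882.
With c = 0 and e = 0.088, the statutory reserve ratio is 0.230882 − 0 − 0.088 = 0.142882.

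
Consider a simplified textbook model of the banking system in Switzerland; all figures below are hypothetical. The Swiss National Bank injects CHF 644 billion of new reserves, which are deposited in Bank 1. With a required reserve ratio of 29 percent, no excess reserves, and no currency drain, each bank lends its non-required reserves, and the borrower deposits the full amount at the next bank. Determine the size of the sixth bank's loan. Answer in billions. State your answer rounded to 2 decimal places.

Each bank lends a fraction (1 − rr) = 0.7100 of the deposit it receives, so Bank 6 receives 644·0.7100^5 and lends 644·0.7100^6 ≈ 82.4966 billion.

CHF 82.50 billion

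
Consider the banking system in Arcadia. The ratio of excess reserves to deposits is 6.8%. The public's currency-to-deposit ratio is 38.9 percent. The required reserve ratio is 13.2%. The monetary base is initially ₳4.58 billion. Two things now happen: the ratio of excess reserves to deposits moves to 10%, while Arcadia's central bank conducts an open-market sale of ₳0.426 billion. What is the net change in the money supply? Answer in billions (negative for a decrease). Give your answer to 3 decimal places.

-1.509 billion

Before: m₁ = (1 + 0.389) / (0.132 + 0.068 + 0.389) ≈ 2.35823, MB₁ = 4.58, so M₁ = 2.35823 × 4.58 ≈ 10.8007 billion.
After: m₂ = (1 + 0.389) / (0.132 + 0.1 + 0.389) ≈ 2.23671, MB₂ = 4.58 − 0.426 = 4.154, so M₂ = 2.23671 × 4.154 ≈ 9.2913 billion.
ΔM = M₂ − M₁ = 9.2913 − 10.8007 = -1.5094 billion.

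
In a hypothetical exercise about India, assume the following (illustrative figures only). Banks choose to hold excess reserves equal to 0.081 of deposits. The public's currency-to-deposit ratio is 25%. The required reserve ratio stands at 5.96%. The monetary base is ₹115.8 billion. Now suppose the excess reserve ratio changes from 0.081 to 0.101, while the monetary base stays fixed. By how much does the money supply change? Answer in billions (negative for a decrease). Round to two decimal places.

Initially m₁ = (1 + 0.25) / (0.0596 + 0.081 + 0.25) ≈ 3.200205, so M₁ = 3.200205 × 115.8 ≈ 370.5837 billion.
After the change m₂ = (1 + 0.25) / (0.0596 + 0.101 + 0.25) ≈ 3.044325, so M₂ = 3.044325 × 115.8 ≈ 352.5328 billion.
ΔM = M₂ − M₁ = 352.5328 − 370.5837 = -18.0509 billion.

-18.05 billion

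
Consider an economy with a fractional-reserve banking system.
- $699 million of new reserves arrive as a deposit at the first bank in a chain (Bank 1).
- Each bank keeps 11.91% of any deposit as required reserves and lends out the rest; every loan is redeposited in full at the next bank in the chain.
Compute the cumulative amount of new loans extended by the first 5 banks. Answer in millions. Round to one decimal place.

Bank i lends (1 − rr)^i of the original deposit: Bank 1 lends 699·0.8809 = 615.7491, Bank 2 lends 699·0.8809² ≈ 542.4134, and so on.
Summing a geometric series: total = 699·[0.8809·(1 − 0.8809^5) / (1 − 0.8809)] ≈ 2427.6538 million.

$2427.7 million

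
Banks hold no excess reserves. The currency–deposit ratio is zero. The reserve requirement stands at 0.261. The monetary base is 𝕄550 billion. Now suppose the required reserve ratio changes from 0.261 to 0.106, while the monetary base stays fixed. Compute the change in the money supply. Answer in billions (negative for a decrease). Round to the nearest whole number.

Initially m₁ = 1 / (0.261) ≈ 3.8314, so M₁ = 3.8314 × 550 = 2107.27 billion.
After the change m₂ = 1 / (0.106) ≈ 9.4340, so M₂ = 9.4340 × 550 = 5188.7 billion.
ΔM = M₂ − M₁ = 5188.7 − 2107.27 = 3081.43 billion.

𝕄3081 billion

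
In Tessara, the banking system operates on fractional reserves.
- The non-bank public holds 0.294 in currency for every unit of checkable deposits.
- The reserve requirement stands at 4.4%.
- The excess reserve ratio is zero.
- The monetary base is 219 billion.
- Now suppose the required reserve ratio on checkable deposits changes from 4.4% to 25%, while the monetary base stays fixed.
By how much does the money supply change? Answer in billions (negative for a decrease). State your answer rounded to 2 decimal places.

Initially m₁ = (1 + 0.294) / (0.044 + 0.294) ≈ 3.828402, so M₁ = 3.828402 × 219 ≈ 838.42 billion.
After the change m₂ = (1 + 0.294) / (0.25 + 0.294) ≈ 2.378676, so M₂ = 2.378676 × 219 ≈ 520.93 billion.
ΔM = M₂ − M₁ = 520.93 − 838.42 = -317.49 billion.

-317.49 billion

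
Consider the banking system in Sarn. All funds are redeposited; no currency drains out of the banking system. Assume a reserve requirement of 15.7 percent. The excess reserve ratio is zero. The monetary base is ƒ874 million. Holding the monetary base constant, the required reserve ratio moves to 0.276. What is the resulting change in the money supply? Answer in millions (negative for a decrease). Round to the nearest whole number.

-2400 million

Initially m₁ = 1 / (0.157) ≈ 6.3694, so M₁ = 6.3694 × 874 = 5566.8556 million.
After the change m₂ = 1 / (0.276) ≈ 3.6232, so M₂ = 3.6232 × 874 = 3166.6768 million.
ΔM = M₂ − M₁ = 3166.6768 − 5566.8556 = -2400.1788 million.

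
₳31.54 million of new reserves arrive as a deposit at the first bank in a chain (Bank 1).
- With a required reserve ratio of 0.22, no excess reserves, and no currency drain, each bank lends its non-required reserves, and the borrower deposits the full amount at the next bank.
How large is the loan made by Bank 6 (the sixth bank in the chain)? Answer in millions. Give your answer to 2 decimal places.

Each bank lends a fraction (1 − rr) = 0.7800 of the deposit it receives, so Bank 6 receives 31.54·0.7800^5 and lends 31.54·0.7800^6 ≈ 7.1028 million.

₳7.10 million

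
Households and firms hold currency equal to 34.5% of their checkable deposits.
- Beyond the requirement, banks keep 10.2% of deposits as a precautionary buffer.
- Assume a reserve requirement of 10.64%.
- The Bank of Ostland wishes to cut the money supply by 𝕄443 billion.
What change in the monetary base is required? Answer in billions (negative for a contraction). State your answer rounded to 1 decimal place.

The money multiplier is m = (1 + c) / (rr + e + c) = (1 + 0.345) / (0.1064 + 0.102 + 0.345) ≈ 2.43043.
ΔMB = ΔM / m = (−443) / 2.43043 ≈ -182.2723 billion.

-182.3 billion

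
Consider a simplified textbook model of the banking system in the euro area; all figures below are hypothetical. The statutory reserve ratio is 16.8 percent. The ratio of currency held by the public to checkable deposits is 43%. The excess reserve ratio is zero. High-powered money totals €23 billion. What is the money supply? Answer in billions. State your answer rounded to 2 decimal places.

The money multiplier is m = (1 + c) / (rr + c) = (1 + 0.43) / (0.168 + 0.43) ≈ 2.39130.
So M = m × MB = 2.39130 × 23 = 54.9999 billion.

€55.00 billion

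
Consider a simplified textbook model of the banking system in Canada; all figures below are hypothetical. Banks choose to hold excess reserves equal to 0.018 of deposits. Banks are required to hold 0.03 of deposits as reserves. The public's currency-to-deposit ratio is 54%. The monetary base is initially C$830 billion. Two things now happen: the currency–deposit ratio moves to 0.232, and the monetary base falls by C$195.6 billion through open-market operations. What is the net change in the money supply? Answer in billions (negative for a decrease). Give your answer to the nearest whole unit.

C$618 billion

Before: m₁ = (1 + 0.54) / (0.03 + 0.018 + 0.54) ≈ 2.6190, MB₁ = 830, so M₁ = 2.6190 × 830 = 2173.77 billion.
After: m₂ = (1 + 0.232) / (0.03 + 0.018 + 0.232) = 4.4, MB₂ = 830 − 195.6 = 634.4, so M₂ = 4.4 × 634.4 = 2791.36 billion.
ΔM = M₂ − M₁ = 2791.36 − 2173.77 = 617.59 billion.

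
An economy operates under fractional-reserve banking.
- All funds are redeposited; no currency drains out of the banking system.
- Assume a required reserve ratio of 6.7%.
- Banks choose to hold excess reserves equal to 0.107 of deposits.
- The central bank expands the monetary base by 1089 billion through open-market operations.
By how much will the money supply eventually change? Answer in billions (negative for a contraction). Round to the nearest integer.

6259 billion

The money multiplier is m = 1 / (rr + e) = 1 / (0.067 + 0.107) ≈ 5.74713.
The purchase adds 1089 billion of base, so ΔM = m × ΔMB = 5.74713 × (+1089) ≈ 6258.6246 billion.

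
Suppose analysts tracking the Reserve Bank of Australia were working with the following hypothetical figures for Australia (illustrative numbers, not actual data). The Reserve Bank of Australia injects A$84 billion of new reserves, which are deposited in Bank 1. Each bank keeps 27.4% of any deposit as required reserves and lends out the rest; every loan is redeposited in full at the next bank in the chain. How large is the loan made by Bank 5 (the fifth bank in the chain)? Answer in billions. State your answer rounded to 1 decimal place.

Each bank lends a fraction (1 − rr) = 0.7260 of the deposit it receives, so Bank 5 receives 84·0.7260^4 and lends 84·0.7260^5 ≈ 16.9419 billion.

A$16.9 billion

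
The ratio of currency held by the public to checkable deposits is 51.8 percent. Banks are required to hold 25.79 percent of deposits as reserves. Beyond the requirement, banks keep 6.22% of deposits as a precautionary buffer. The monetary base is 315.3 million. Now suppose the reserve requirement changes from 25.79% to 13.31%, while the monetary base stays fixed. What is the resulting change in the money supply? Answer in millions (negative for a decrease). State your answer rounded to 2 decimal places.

Initially m₁ = (1 + 0.518) / (0.2579 + 0.0622 + 0.518) ≈ 1.811240, so M₁ = 1.811240 × 315.3 ≈ 571.084 million.
After the change m₂ = (1 + 0.518) / (0.1331 + 0.0622 + 0.518) ≈ 2.128137, so M₂ = 2.128137 × 315.3 ≈ 671.0016 million.
ΔM = M₂ − M₁ = 671.0016 − 571.084 = 99.9176 million.

99.92 million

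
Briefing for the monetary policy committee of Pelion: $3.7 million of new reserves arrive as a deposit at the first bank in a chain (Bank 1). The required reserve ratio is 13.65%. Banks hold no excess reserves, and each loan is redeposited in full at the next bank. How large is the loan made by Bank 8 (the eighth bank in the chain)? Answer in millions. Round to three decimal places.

Each bank lends a fraction (1 − rr) = 0.8635 of the deposit it receives, so Bank 8 receives 3.7·0.8635^7 and lends 3.7·0.8635^8 ≈ 1.1437 million.

$1.144 million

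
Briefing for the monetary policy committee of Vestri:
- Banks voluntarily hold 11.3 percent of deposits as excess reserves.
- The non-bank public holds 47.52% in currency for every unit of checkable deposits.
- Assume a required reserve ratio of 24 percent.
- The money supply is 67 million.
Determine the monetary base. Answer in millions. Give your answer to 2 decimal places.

The money multiplier is m = (1 + c) / (rr + e + c) = (1 + 0.4752) / (0.24 + 0.113 + 0.4752) ≈ 1.78121.
MB = M / m = 67 / 1.78121 ≈ 37.6149 million.

37.61 million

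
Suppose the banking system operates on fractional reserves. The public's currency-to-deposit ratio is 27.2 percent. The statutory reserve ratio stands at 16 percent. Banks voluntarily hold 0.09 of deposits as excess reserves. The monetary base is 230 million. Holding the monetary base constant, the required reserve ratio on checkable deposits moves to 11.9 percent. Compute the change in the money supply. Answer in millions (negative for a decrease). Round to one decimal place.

47.8 million

Initially m₁ = (1 + 0.272) / (0.16 + 0.09 + 0.272) ≈ 2.43678, so M₁ = 2.43678 × 230 = 560.4594 million.
After the change m₂ = (1 + 0.272) / (0.119 + 0.09 + 0.272) ≈ 2.64449, so M₂ = 2.64449 × 230 = 608.2327 million.
ΔM = M₂ − M₁ = 608.2327 − 560.4594 = 47.7733 million.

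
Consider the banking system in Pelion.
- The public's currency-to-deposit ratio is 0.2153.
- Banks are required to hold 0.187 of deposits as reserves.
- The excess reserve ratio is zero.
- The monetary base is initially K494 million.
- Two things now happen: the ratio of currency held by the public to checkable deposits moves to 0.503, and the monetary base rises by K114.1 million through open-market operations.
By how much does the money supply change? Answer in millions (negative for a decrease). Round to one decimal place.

-167.7 million

Before: m₁ = (1 + 0.2153) / (0.187 + 0.2153) ≈ 3.02088, MB₁ = 494, so M₁ = 3.02088 × 494 ≈ 1492.3147 million.
After: m₂ = (1 + 0.503) / (0.187 + 0.503) ≈ 2.17826, MB₂ = 494 + 114.1 = 608.1, so M₂ = 2.17826 × 608.1 ≈ 1324.5999 million.
ΔM = M₂ − M₁ = 1324.5999 − 1492.3147 = -167.7148 million.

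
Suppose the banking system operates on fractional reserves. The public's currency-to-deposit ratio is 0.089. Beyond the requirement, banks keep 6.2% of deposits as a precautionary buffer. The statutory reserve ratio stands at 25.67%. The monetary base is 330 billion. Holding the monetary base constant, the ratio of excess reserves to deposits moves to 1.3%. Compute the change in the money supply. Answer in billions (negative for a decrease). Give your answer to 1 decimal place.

120.4 billion

Initially m₁ = (1 + 0.089) / (0.2567 + 0.062 + 0.089) ≈ 2.67108, so M₁ = 2.67108 × 330 = 881.4564 billion.
After the change m₂ = (1 + 0.089) / (0.2567 + 0.013 + 0.089) ≈ 3.03596, so M₂ = 3.03596 × 330 = 1001.8668 billion.
ΔM = M₂ − M₁ = 1001.8668 − 881.4564 = 120.4104 billion.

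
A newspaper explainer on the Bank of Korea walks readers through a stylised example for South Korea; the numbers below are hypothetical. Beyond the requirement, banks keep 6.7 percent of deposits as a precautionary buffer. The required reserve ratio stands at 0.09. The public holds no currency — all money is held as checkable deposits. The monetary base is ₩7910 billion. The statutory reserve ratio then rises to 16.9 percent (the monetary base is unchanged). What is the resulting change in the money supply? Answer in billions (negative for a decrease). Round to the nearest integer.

-16865 billion

Initially m₁ = 1 / (0.09 + 0.067) ≈ 6.36943, so M₁ = 6.36943 × 7910 = 50382.1913 billion.
After the change m₂ = 1 / (0.169 + 0.067) ≈ 4.23729, so M₂ = 4.23729 × 7910 = 33516.9639 billion.
ΔM = M₂ − M₁ = 33516.9639 − 50382.1913 = -16865.2274 billion.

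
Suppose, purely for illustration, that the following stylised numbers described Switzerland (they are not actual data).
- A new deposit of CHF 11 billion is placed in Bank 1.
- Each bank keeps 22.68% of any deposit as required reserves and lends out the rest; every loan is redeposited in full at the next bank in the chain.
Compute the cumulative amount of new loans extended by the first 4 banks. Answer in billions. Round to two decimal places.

Bank i lends (1 − rr)^i of the original deposit: Bank 1 lends 11·0.7732 = 8.5052, Bank 2 lends 11·0.7732² ≈ 6.5762, and so on.
Summing a geometric series: total = 11·[0.7732·(1 − 0.7732^4) / (1 − 0.7732)] ≈ 24.0977 billion.

CHF 24.10 billion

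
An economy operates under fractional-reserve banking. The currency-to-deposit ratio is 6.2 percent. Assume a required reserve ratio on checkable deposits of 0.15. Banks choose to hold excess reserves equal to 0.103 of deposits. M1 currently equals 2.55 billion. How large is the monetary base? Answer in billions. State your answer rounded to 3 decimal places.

0.756 billion

The money multiplier is m = (1 + c) / (rr + e + c) = (1 + 0.062) / (0.15 + 0.103 + 0.062) ≈ 3.37143.
MB = M / m = 2.55 / 3.37143 ≈ 0.7564 billion.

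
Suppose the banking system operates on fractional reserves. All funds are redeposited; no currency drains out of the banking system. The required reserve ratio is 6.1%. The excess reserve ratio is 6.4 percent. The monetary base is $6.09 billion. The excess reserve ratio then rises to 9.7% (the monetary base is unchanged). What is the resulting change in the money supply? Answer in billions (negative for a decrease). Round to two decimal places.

-10.18 billion

Initially m₁ = 1 / (0.061 + 0.064) = 8, so M₁ = 8 × 6.09 = 48.72 billion.
After the change m₂ = 1 / (0.061 + 0.097) ≈ 6.3291, so M₂ = 6.3291 × 6.09 ≈ 38.5442 billion.
ΔM = M₂ − M₁ = 38.5442 − 48.72 = -10.1758 billion.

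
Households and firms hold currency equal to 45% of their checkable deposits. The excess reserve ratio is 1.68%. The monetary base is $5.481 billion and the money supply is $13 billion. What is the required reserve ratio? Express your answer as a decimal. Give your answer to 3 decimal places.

0.145

Using m = M/MB = 13/5.481 ≈ 2.371830. Since m = (1 + c)/(c + rr + e), the denominator satisfies c + rr + e = (1 + c)/m = (1 + 0.45) / 2.371830 ≈ 0.611342.
With c = 0.45 and e = 0.0168, the required reserve ratio is 0.611342 − 0.45 − 0.0168 = 0.144542.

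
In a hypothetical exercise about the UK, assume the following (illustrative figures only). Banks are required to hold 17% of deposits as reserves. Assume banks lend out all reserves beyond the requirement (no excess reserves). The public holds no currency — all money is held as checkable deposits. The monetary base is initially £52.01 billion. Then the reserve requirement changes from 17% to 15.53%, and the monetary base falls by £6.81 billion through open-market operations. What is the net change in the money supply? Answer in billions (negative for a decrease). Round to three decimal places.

-14.892 billion

Before: m₁ = 1 / (0.17) ≈ 5.882353, MB₁ = 52.01, so M₁ = 5.882353 × 52.01 ≈ 305.9412 billion.
After: m₂ = 1 / (0.1553) ≈ 6.439150, MB₂ = 52.01 − 6.81 = 45.2, so M₂ = 6.439150 × 45.2 ≈ 291.0496 billion.
ΔM = M₂ − M₁ = 291.0496 − 305.9412 = -14.8916 billion.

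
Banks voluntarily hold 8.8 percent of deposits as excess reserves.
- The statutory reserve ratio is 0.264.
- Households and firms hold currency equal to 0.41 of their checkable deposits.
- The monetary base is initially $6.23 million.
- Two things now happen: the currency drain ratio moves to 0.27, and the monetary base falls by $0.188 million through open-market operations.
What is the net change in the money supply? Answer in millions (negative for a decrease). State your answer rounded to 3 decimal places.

Before: m₁ = (1 + 0.41) / (0.264 + 0.088 + 0.41) ≈ 1.85039, MB₁ = 6.23, so M₁ = 1.85039 × 6.23 ≈ 11.5279 million.
After: m₂ = (1 + 0.27) / (0.264 + 0.088 + 0.27) ≈ 2.04180, MB₂ = 6.23 − 0.188 = 6.042, so M₂ = 2.04180 × 6.042 ≈ 12.3366 million.
ΔM = M₂ − M₁ = 12.3366 − 11.5279 = 0.8087 million.

$0.809 million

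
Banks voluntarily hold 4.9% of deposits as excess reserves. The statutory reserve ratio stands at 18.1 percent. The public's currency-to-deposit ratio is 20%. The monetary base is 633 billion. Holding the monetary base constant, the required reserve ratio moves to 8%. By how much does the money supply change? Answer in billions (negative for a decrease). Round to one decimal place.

542.3 billion

Initially m₁ = (1 + 0.2) / (0.181 + 0.049 + 0.2) ≈ 2.79070, so M₁ = 2.79070 × 633 = 1766.5131 billion.
After the change m₂ = (1 + 0.2) / (0.08 + 0.049 + 0.2) ≈ 3.64742, so M₂ = 3.64742 × 633 ≈ 2308.8169 billion.
ΔM = M₂ − M₁ = 2308.8169 − 1766.5131 = 542.3038 billion.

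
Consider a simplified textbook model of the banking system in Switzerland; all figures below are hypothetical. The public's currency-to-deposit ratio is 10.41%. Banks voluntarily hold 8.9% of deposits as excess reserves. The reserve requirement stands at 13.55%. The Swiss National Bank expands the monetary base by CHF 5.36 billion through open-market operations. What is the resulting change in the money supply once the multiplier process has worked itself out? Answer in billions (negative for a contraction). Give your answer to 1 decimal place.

The money multiplier is m = (1 + c) / (rr + e + c) = (1 + 0.1041) / (0.1355 + 0.089 + 0.1041) ≈ 3.36.
The purchase adds 5.36 billion of base, so ΔM = m × ΔMB = 3.36 × (+5.36) = 18.0096 billion.

CHF 18.0 billion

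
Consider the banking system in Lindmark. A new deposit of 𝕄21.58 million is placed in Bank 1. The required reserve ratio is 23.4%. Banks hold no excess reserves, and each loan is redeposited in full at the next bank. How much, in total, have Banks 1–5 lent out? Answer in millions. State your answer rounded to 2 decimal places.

Bank i lends (1 − rr)^i of the original deposit: Bank 1 lends 21.58·0.7660 ≈ 16.5303, Bank 2 lends 21.58·0.7660² ≈ 12.6622, and so on.
Summing a geometric series: total = 21.58·[0.7660·(1 − 0.7660^5) / (1 − 0.7660)] ≈ 52.0124 million.

𝕄52.01 million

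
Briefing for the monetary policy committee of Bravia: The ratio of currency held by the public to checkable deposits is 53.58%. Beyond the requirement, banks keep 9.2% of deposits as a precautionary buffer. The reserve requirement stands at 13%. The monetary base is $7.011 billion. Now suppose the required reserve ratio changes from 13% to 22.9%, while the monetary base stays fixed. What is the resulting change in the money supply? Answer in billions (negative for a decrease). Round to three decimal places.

Initially m₁ = (1 + 0.5358) / (0.13 + 0.092 + 0.5358) ≈ 2.02666, so M₁ = 2.02666 × 7.011 ≈ 14.2089 billion.
After the change m₂ = (1 + 0.5358) / (0.229 + 0.092 + 0.5358) ≈ 1.79248, so M₂ = 1.79248 × 7.011 ≈ 12.5671 billion.
ΔM = M₂ − M₁ = 12.5671 − 14.2089 = -1.6418 billion.

-1.642 billion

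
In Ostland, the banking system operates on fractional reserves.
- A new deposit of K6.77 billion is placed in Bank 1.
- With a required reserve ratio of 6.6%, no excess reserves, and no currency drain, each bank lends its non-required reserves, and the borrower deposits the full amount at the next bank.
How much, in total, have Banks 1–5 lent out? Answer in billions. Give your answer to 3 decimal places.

K27.709 billion

Bank i lends (1 − rr)^i of the original deposit: Bank 1 lends 6.77·0.9340 ≈ 6.3232, Bank 2 lends 6.77·0.9340² ≈ 5.9059, and so on.
Summing a geometric series: total = 6.77·[0.9340·(1 − 0.9340^5) / (1 − 0.9340)] ≈ 27.7091 billion.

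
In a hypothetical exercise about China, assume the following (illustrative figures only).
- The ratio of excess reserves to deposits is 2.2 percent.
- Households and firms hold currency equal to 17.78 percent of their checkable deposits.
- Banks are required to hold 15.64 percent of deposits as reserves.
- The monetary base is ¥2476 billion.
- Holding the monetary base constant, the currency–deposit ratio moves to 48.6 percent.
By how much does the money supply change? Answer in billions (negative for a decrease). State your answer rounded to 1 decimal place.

-2649.2 billion

Initially m₁ = (1 + 0.1778) / (0.1564 + 0.022 + 0.1778) ≈ 3.306569, so M₁ = 3.306569 × 2476 ≈ 8187.0648 billion.
After the change m₂ = (1 + 0.486) / (0.1564 + 0.022 + 0.486) ≈ 2.236604, so M₂ = 2.236604 × 2476 ≈ 5537.8315 billion.
ΔM = M₂ − M₁ = 5537.8315 − 8187.0648 = -2649.2333 billion.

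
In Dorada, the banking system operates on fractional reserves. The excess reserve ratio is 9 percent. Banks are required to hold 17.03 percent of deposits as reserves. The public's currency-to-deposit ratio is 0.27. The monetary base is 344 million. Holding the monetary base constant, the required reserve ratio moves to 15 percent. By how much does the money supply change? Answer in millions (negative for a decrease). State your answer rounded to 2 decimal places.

32.79 million

Initially m₁ = (1 + 0.27) / (0.1703 + 0.09 + 0.27) ≈ 2.394871, so M₁ = 2.394871 × 344 ≈ 823.8356 million.
After the change m₂ = (1 + 0.27) / (0.15 + 0.09 + 0.27) ≈ 2.490196, so M₂ = 2.490196 × 344 ≈ 856.6274 million.
ΔM = M₂ − M₁ = 856.6274 − 823.8356 = 32.7918 million.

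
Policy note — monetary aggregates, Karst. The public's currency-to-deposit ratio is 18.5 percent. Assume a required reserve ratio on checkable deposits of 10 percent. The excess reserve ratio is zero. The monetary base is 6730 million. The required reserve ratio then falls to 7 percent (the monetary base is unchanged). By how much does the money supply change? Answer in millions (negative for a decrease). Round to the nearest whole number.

Initially m₁ = (1 + 0.185) / (0.1 + 0.185) ≈ 4.15789, so M₁ = 4.15789 × 6730 = 27982.5997 million.
After the change m₂ = (1 + 0.185) / (0.07 + 0.185) ≈ 4.64706, so M₂ = 4.64706 × 6730 = 31274.7138 million.
ΔM = M₂ − M₁ = 31274.7138 − 27982.5997 = 3292.1141 million.

3292 million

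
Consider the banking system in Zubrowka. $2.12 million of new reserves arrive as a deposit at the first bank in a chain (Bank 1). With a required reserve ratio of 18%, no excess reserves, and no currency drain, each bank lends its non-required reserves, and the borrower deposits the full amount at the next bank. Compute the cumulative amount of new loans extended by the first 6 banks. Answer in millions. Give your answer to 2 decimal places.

$6.72 million

Bank i lends (1 − rr)^i of the original deposit: Bank 1 lends 2.12·0.8200 = 1.7384, Bank 2 lends 2.12·0.8200² ≈ 1.4255, and so on.
Summing a geometric series: total = 2.12·[0.8200·(1 − 0.8200^6) / (1 − 0.8200)] ≈ 6.7217 million.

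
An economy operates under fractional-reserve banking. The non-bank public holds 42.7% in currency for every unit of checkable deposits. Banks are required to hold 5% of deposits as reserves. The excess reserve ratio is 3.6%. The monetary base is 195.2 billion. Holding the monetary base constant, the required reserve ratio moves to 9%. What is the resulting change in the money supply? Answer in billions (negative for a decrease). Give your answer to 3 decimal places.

Initially m₁ = (1 + 0.427) / (0.05 + 0.036 + 0.427) ≈ 2.7816764, so M₁ = 2.7816764 × 195.2 ≈ 542.9832 billion.
After the change m₂ = (1 + 0.427) / (0.09 + 0.036 + 0.427) ≈ 2.5804702, so M₂ = 2.5804702 × 195.2 ≈ 503.7078 billion.
ΔM = M₂ − M₁ = 503.7078 − 542.9832 = -39.2754 billion.

-39.275 billion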